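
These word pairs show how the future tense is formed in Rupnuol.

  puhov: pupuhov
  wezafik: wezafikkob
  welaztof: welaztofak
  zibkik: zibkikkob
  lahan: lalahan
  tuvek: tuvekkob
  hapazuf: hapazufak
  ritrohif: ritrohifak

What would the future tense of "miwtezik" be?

miwtezikkob

ritrohif and wezafik both have last vowel 'i' yet inflect differently (ritrohifak, wezafikkob), so the last vowel is not what conditions the rule; the final letter is.
"miwtezik" ends in -k. The stems ending in -k (wezafik → wezafikkob, tuvek → tuvekkob, zibkik → zibkikkob) double the final consonant and add -ob.
The other patterns: stems ending in -f add -ak; stems ending in -n or -v repeat the first consonant+vowel as a prefix.
So miwtezik → miwtezikkob.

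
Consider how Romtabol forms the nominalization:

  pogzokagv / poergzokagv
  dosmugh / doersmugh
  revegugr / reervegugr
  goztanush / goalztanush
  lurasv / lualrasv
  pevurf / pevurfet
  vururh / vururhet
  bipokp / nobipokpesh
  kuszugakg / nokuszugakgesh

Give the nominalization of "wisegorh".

"wisegorh" has second-to-last letter 'r'. The stems whose second-to-last letter is 'r' (pevurf → pevurfet, vururh → vururhet) add -et.
The other patterns: stems whose second-to-last letter is 'g' insert -er- after the first vowel; stems whose second-to-last letter is 's' insert -al- after the first vowel; stems whose second-to-last letter is 'k' add no- … -esh around the stem.
So wisegorh → wisegorhet.

wisegorhet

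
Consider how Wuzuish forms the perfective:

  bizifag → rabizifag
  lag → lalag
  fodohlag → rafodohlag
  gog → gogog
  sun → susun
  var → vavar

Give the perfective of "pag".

papag

lag and fodohlag both end in -g yet inflect differently (lalag, rafodohlag), so the final letter is not what conditions the rule; the number of vowels is.
"pag" has 1 vowel. The stems with 1 vowel (var → vavar, sun → susun, lag → lalag) repeat the first consonant+vowel as a prefix.
The other pattern: stems with 3 vowels add the prefix ra-.
So pag → papag.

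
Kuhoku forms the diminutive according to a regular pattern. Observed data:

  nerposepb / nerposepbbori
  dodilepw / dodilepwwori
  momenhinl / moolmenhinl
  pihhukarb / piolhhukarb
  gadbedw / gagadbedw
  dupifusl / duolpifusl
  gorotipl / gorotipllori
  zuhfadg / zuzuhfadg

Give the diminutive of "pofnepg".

gadbedw and dodilepw both end in -w yet inflect differently (gagadbedw, dodilepwwori), so the final letter is not what conditions the rule; the second-to-last letter is.
"pofnepg" has second-to-last letter 'p'. The stems whose second-to-last letter is 'p' (nerposepb → nerposepbbori, gorotipl → gorotipllori, dodilepw → dodilepwwori) double the final consonant and add -ori.
The other patterns: stems whose second-to-last letter is 'd' repeat the first consonant+vowel as a prefix; stems whose second-to-last letter is 'n', 'r' or 's' insert -ol- after the first vowel.
So pofnepg → pofnepggori.

pofnepggori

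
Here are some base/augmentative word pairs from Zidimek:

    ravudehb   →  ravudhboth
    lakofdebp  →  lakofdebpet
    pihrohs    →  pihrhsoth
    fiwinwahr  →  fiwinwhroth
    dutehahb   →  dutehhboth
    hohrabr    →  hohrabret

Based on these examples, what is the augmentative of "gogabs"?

gogabset

fiwinwahr and hohrabr both end in -r yet inflect differently (fiwinwhroth, hohrabret), so the final letter is not what conditions the rule; the second-to-last letter is.
"gogabs" has second-to-last letter 'b'. The stems whose second-to-last letter is 'b' (lakofdebp → lakofdebpet, hohrabr → hohrabret) add -et.
The other pattern: stems whose second-to-last letter is 'h' delete the last vowel and add -oth.
So gogabs → gogabset.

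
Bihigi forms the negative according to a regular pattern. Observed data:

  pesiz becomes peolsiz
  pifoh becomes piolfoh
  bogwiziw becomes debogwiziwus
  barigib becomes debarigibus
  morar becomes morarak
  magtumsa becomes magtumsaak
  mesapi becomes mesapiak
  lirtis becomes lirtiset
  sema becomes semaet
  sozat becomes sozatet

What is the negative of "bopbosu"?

debopbosuus

magtumsa and sema both end in -a yet inflect differently (magtumsaak, semaet), so the final letter is not what conditions the rule; the first letter is.
"bopbosu" begins with b-. The stems beginning with b- (bogwiziw → debogwiziwus, barigib → debarigibus) add de- … -us around the stem.
The other patterns: stems beginning with p- insert -ol- after the first vowel; stems beginning with m- add -ak; stems beginning with l- or s- add -et.
So bopbosu → debopbosuus.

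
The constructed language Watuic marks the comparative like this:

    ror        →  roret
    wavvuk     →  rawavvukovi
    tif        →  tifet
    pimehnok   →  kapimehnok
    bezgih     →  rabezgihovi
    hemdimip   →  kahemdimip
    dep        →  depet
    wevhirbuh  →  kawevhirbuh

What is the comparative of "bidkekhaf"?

kabidkekhaf

bezgih and wevhirbuh both end in -h yet inflect differently (rabezgihovi, kawevhirbuh), so the final letter is not what conditions the rule; the number of vowels is.
"bidkekhaf" has 3 vowels. The stems with 3 vowels (wevhirbuh → kawevhirbuh, hemdimip → kahemdimip, pimehnok → kapimehnok) add the prefix ka-.
The other patterns: stems with 1 vowel add -et; stems with 2 vowels add ra- … -ovi around the stem.
So bidkekhaf → kabidkekhaf.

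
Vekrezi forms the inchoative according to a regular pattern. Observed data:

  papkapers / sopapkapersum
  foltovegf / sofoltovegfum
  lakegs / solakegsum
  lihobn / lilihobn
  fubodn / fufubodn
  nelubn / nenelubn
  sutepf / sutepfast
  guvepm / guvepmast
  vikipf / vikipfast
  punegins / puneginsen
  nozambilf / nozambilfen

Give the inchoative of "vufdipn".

vufdipnast

foltovegf and sutepf both end in -f yet inflect differently (sofoltovegfum, sutepfast), so the final letter is not what conditions the rule; the second-to-last letter is.
"vufdipn" has second-to-last letter 'p'. The stems whose second-to-last letter is 'p' (sutepf → sutepfast, guvepm → guvepmast, vikipf → vikipfast) add -ast.
So vufdipn → vufdipnast.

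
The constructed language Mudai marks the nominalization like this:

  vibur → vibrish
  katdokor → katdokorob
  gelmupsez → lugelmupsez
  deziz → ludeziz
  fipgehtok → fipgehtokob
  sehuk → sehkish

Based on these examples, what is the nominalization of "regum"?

"regum" has last vowel 'u'. The stems whose last vowel is 'u' (sehuk → sehkish, vibur → vibrish) delete the last vowel and add -ish.
So regum → regmish.

regmish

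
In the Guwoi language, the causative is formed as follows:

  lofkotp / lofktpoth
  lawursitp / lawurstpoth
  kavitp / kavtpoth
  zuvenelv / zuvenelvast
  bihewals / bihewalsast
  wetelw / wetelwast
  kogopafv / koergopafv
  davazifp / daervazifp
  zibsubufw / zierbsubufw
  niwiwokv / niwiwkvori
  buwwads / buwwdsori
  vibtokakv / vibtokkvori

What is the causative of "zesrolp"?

zesrolpast

zuvenelv and kogopafv both end in -v yet inflect differently (zuvenelvast, koergopafv), so the final letter is not what conditions the rule; the second-to-last letter is.
"zesrolp" has second-to-last letter 'l'. The stems whose second-to-last letter is 'l' (zuvenelv → zuvenelvast, bihewals → bihewalsast, wetelw → wetelwast) add -ast.
So zesrolp → zesrolpast.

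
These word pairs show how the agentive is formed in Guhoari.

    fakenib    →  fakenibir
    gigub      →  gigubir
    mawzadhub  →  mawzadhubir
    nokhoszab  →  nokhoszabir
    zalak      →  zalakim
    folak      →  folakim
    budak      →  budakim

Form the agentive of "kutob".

nokhoszab and zalak both have last vowel 'a' yet inflect differently (nokhoszabir, zalakim), so the last vowel is not what conditions the rule; the final letter is.
"kutob" ends in -b. The stems ending in -b (fakenib → fakenibir, gigub → gigubir, mawzadhub → mawzadhubir) add -ir.
The other pattern: stems ending in -k add -im.
So kutob → kutobir.

kutobir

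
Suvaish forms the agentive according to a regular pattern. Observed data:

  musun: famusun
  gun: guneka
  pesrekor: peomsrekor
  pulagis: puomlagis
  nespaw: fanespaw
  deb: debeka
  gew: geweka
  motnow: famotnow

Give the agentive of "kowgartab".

gun and musun both end in -n yet inflect differently (guneka, famusun), so the final letter is not what conditions the rule; the number of vowels is.
"kowgartab" has 3 vowels. The stems with 3 vowels (pesrekor → peomsrekor, pulagis → puomlagis) insert -om- after the first vowel.
So kowgartab → koomwgartab.

koomwgartab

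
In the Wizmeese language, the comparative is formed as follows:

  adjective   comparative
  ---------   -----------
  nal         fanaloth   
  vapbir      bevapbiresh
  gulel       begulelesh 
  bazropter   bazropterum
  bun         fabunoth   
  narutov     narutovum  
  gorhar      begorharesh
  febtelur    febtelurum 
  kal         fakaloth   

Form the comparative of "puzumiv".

puzumivum

nal and gulel both end in -l yet inflect differently (fanaloth, begulelesh), so the final letter is not what conditions the rule; the number of vowels is.
"puzumiv" has 3 vowels. The stems with 3 vowels (febtelur → febtelurum, bazropter → bazropterum, narutov → narutovum) add -um.
So puzumiv → puzumivum.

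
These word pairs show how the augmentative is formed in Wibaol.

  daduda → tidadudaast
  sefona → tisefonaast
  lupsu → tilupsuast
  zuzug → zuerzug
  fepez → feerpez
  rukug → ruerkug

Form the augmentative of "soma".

"soma" ends in a vowel. The stems ending in a vowel (daduda → tidadudaast, sefona → tisefonaast, lupsu → tilupsuast) add ti- … -ast around the stem.
So soma → tisomaast.

tisomaast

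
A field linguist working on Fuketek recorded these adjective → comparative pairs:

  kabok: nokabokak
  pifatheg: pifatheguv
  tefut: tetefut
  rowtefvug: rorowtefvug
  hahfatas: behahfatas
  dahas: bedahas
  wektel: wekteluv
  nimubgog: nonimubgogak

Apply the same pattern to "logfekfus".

lologfekfus

nimubgog and rowtefvug both end in -g yet inflect differently (nonimubgogak, rorowtefvug), so the final letter is not what conditions the rule; the last vowel is.
"logfekfus" has last vowel 'u'. The stems whose last vowel is 'u' (rowtefvug → rorowtefvug, tefut → tetefut) repeat the first consonant+vowel as a prefix.
The other patterns: stems whose last vowel is 'o' add no- … -ak around the stem; stems whose last vowel is 'e' add -uv; stems whose last vowel is 'a' add the prefix be-.
So logfekfus → lologfekfus.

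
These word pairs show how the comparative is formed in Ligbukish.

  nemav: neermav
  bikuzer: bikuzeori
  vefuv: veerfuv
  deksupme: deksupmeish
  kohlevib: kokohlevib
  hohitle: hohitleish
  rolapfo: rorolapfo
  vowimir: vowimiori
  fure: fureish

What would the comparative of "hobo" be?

"hobo" ends in -o. The one such stem in the data (rolapfo → rorolapfo) repeats the first consonant+vowel as a prefix (as does kohlevib), so the same rule applies.
The other patterns: stems ending in -r drop the final letter and add -ori; stems ending in -e add -ish; stems ending in -v insert -er- after the first vowel.
So hobo → hohobo.

hohobo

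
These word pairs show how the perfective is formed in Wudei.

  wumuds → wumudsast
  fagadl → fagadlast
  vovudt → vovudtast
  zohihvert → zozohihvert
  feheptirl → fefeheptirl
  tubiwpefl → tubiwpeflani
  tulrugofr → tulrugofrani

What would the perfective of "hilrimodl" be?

hilrimodlast

fagadl and tubiwpefl both end in -l yet inflect differently (fagadlast, tubiwpeflani), so the final letter is not what conditions the rule; the second-to-last letter is.
"hilrimodl" has second-to-last letter 'd'. The stems whose second-to-last letter is 'd' (vovudt → vovudtast, fagadl → fagadlast, wumuds → wumudsast) add -ast.
So hilrimodl → hilrimodlast.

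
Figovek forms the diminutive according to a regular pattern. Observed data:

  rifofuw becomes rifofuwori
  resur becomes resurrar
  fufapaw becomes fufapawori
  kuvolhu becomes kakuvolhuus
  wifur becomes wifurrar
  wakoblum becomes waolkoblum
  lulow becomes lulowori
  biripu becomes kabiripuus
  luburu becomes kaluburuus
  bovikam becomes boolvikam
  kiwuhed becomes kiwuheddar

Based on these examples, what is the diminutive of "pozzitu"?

"pozzitu" ends in -u. The stems ending in -u (biripu → kabiripuus, luburu → kaluburuus, kuvolhu → kakuvolhuus) add ka- … -us around the stem.
The other patterns: stems ending in -m insert -ol- after the first vowel; stems ending in -w add -ori; stems ending in -d or -r double the final consonant and add -ar.
So pozzitu → kapozzituus.

kapozzituus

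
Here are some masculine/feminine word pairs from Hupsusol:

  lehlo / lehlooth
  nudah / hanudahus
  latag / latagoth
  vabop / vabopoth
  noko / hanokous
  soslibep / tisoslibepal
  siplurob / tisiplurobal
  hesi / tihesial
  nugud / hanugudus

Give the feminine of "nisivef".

hanisivefus

noko and lehlo both end in -o yet inflect differently (hanokous, lehlooth), so the final letter is not what conditions the rule; the first letter is.
"nisivef" begins with n-. The stems beginning with n- (nugud → hanugudus, noko → hanokous, nudah → hanudahus) add ha- … -us around the stem.
The other patterns: stems beginning with l- or v- add -oth; stems beginning with h- or s- add ti- … -al around the stem.
So nisivef → hanisivefus.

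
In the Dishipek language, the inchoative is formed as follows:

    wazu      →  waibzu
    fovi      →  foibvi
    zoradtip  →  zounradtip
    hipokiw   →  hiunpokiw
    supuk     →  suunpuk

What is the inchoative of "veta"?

veibta

"veta" ends in a vowel. The stems ending in a vowel (wazu → waibzu, fovi → foibvi) insert -ib- after the first vowel.
The other pattern: stems ending in a consonant insert -un- after the first vowel.
So veta → veibta.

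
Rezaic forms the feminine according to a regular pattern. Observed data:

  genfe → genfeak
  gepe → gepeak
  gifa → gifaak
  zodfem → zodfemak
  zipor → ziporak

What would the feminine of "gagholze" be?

gagholzeak

Every pair shown (genfe → genfeak, gepe → gepeak, gifa → gifaak, …) follows the same rule: add -ak.
So gagholze → gagholzeak.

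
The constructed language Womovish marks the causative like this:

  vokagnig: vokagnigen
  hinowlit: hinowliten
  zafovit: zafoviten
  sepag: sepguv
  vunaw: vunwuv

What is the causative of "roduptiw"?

"roduptiw" has last vowel 'i'. The stems whose last vowel is 'i' (vokagnig → vokagnigen, hinowlit → hinowliten, zafovit → zafoviten) add -en.
The other pattern: stems whose last vowel is 'a' delete the last vowel and add -uv.
So roduptiw → roduptiwen.

roduptiwen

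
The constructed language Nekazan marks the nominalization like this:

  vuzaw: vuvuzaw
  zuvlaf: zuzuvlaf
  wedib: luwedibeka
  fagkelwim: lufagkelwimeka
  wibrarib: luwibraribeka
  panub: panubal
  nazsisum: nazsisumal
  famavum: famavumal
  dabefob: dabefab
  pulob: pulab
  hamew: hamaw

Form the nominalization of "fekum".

fekumal

"fekum" has last vowel 'u'. The stems whose last vowel is 'u' (panub → panubal, nazsisum → nazsisumal, famavum → famavumal) add -al.
So fekum → fekumal.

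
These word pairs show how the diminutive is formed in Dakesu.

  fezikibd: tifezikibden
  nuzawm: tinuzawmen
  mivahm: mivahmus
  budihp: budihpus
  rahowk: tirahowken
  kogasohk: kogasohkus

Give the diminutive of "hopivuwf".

"hopivuwf" has second-to-last letter 'w'. The stems whose second-to-last letter is 'w' (rahowk → tirahowken, nuzawm → tinuzawmen) add ti- … -en around the stem.
The other pattern: stems whose second-to-last letter is 'h' add -us.
So hopivuwf → tihopivuwfen.

tihopivuwfen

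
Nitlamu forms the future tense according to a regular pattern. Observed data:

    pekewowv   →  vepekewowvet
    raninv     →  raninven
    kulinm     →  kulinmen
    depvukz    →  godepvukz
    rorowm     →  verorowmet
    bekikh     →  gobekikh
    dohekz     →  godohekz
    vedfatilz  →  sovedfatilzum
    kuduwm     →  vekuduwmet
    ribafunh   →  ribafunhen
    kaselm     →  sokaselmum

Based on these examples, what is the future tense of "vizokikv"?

govizokikv

ribafunh and bekikh both end in -h yet inflect differently (ribafunhen, gobekikh), so the final letter is not what conditions the rule; the second-to-last letter is.
"vizokikv" has second-to-last letter 'k'. The stems whose second-to-last letter is 'k' (depvukz → godepvukz, bekikh → gobekikh, dohekz → godohekz) add the prefix go-.
The other patterns: stems whose second-to-last letter is 'n' add -en; stems whose second-to-last letter is 'l' add so- … -um around the stem; stems whose second-to-last letter is 'w' add ve- … -et around the stem.
So vizokikv → govizokikv.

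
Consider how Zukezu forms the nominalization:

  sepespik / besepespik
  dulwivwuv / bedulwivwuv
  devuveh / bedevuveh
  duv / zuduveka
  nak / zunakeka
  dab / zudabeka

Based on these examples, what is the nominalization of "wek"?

zuwekeka

"wek" has 1 vowel. The stems with 1 vowel (duv → zuduveka, nak → zunakeka, dab → zudabeka) add zu- … -eka around the stem.
The other pattern: stems with 3 vowels add the prefix be-.
So wek → zuwekeka.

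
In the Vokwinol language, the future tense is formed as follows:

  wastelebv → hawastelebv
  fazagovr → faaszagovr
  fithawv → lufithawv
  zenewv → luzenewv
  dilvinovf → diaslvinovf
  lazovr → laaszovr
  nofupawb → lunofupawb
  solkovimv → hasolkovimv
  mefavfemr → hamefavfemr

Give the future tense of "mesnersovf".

fithawv and wastelebv both end in -v yet inflect differently (lufithawv, hawastelebv), so the final letter is not what conditions the rule; the second-to-last letter is.
"mesnersovf" has second-to-last letter 'v'. The stems whose second-to-last letter is 'v' (lazovr → laaszovr, fazagovr → faaszagovr, dilvinovf → diaslvinovf) insert -as- after the first vowel.
So mesnersovf → meassnersovf.

meassnersovf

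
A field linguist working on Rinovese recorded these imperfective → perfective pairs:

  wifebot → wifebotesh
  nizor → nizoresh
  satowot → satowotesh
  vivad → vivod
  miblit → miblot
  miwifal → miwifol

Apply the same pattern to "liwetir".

wifebot and miblit both end in -t yet inflect differently (wifebotesh, miblot), so the final letter is not what conditions the rule; the last vowel is.
"liwetir" has last vowel 'i'. The one such stem in the data (miblit → miblot) changes the last vowel to 'o' (as do vivad, miwifal), so the same rule applies.
The other pattern: stems whose last vowel is 'o' add -esh.
So liwetir → liwetor.

liwetor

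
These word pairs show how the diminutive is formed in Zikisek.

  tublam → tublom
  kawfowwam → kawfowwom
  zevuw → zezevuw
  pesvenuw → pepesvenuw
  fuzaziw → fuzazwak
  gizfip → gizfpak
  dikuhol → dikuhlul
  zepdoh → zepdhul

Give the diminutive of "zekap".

"zekap" has last vowel 'a'. The stems whose last vowel is 'a' (tublam → tublom, kawfowwam → kawfowwom) change the last vowel to 'o'.
The other patterns: stems whose last vowel is 'u' repeat the first consonant+vowel as a prefix; stems whose last vowel is 'i' delete the last vowel and add -ak; stems whose last vowel is 'o' delete the last vowel and add -ul.
So zekap → zekop.

zekop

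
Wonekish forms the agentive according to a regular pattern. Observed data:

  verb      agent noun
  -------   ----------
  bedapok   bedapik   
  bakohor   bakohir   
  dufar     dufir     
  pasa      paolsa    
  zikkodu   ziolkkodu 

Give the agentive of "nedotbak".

pasa and dufar both have last vowel 'a' yet inflect differently (paolsa, dufir), so the last vowel is not what conditions the rule; whether the stem ends in a vowel or a consonant is.
"nedotbak" ends in a consonant. The stems ending in a consonant (dufar → dufir, bedapok → bedapik, bakohor → bakohir) change the last vowel to 'i'.
The other pattern: stems ending in a vowel insert -ol- after the first vowel.
So nedotbak → nedotbik.

nedotbik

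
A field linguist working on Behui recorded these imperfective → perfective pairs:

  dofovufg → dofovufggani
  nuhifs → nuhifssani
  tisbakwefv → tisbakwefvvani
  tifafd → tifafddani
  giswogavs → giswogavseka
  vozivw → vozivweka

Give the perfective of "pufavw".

nuhifs and giswogavs both end in -s yet inflect differently (nuhifssani, giswogavseka), so the final letter is not what conditions the rule; the second-to-last letter is.
"pufavw" has second-to-last letter 'v'. The stems whose second-to-last letter is 'v' (giswogavs → giswogavseka, vozivw → vozivweka) add -eka.
So pufavw → pufavweka.

pufavweka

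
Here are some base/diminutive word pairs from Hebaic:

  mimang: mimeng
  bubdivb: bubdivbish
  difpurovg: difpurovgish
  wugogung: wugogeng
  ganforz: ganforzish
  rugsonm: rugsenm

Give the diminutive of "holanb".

holenb

"holanb" has second-to-last letter 'n'. The stems whose second-to-last letter is 'n' (wugogung → wugogeng, mimang → mimeng, rugsonm → rugsenm) change the last vowel to 'e'.
The other pattern: stems whose second-to-last letter is 'r' or 'v' add -ish.
So holanb → holenb.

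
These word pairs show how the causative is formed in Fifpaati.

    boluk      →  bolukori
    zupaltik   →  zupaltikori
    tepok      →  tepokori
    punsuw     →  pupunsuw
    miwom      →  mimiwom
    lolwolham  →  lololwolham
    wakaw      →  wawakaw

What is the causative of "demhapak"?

boluk and punsuw both have last vowel 'u' yet inflect differently (bolukori, pupunsuw), so the last vowel is not what conditions the rule; the final letter is.
"demhapak" ends in -k. The stems ending in -k (boluk → bolukori, zupaltik → zupaltikori, tepok → tepokori) add -ori.
So demhapak → demhapakori.

demhapakori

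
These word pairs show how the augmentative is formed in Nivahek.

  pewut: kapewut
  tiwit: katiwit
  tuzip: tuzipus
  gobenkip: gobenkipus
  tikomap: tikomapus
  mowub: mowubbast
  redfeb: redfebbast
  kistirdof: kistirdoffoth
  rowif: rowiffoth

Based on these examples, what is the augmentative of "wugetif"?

"wugetif" ends in -f. The stems ending in -f (kistirdof → kistirdoffoth, rowif → rowiffoth) double the final consonant and add -oth.
The other patterns: stems ending in -t add the prefix ka-; stems ending in -p add -us; stems ending in -b double the final consonant and add -ast.
So wugetif → wugetiffoth.

wugetiffoth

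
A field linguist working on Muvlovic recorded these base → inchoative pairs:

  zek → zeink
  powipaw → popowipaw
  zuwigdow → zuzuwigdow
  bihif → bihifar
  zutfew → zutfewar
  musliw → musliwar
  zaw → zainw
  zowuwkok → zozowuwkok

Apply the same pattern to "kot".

koint

zaw and zutfew both end in -w yet inflect differently (zainw, zutfewar), so the final letter is not what conditions the rule; the number of vowels is.
"kot" has 1 vowel. The stems with 1 vowel (zaw → zainw, zek → zeink) insert -in- after the first vowel.
So kot → koint.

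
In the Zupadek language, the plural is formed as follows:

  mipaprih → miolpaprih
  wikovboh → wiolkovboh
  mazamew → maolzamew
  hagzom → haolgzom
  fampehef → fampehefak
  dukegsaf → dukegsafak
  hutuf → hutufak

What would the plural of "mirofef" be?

"mirofef" ends in -f. The stems ending in -f (hutuf → hutufak, fampehef → fampehefak, dukegsaf → dukegsafak) add -ak.
So mirofef → mirofefak.

mirofefak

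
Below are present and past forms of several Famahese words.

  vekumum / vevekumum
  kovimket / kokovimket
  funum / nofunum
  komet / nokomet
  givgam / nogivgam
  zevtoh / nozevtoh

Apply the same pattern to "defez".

nodefez

"defez" has 2 vowels. The stems with 2 vowels (funum → nofunum, komet → nokomet, givgam → nogivgam) add the prefix no-.
So defez → nodefez.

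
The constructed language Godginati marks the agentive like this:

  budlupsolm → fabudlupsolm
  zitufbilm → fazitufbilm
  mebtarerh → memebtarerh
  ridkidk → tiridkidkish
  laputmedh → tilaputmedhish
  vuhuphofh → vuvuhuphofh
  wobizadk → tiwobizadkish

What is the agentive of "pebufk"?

"pebufk" has second-to-last letter 'f'. The one such stem in the data (vuhuphofh → vuvuhuphofh) repeats the first consonant+vowel as a prefix (as does mebtarerh), so the same rule applies.
So pebufk → pepebufk.

pepebufk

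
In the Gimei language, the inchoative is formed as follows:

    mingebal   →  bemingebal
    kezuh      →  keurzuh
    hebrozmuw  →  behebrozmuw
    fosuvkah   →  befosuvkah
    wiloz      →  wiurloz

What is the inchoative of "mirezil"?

"mirezil" has 3 vowels. The stems with 3 vowels (fosuvkah → befosuvkah, hebrozmuw → behebrozmuw, mingebal → bemingebal) add the prefix be-.
The other pattern: stems with 2 vowels insert -ur- after the first vowel.
So mirezil → bemirezil.

bemirezil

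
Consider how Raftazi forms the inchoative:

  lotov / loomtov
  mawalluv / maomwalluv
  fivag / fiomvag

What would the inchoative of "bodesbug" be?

Every pair shown (lotov → loomtov, mawalluv → maomwalluv, fivag → fiomvag) follows the same rule: insert -om- after the first vowel.
So bodesbug → boomdesbug.

boomdesbug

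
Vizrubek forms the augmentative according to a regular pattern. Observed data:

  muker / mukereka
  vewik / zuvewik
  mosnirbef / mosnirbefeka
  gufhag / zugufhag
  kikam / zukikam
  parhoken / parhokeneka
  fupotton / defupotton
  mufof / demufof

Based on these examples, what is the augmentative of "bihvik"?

mosnirbef and mufof both end in -f yet inflect differently (mosnirbefeka, demufof), so the final letter is not what conditions the rule; the last vowel is.
"bihvik" has last vowel 'i'. The one such stem in the data (vewik → zuvewik) adds the prefix zu-, so the same rule applies.
The other patterns: stems whose last vowel is 'e' add -eka; stems whose last vowel is 'o' add the prefix de-.
So bihvik → zubihvik.

zubihvik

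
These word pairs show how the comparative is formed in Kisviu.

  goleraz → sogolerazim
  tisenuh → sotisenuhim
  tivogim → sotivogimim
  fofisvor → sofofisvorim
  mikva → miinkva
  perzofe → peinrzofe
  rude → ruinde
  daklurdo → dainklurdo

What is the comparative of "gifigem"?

sogifigemim

"gifigem" ends in a consonant. The stems ending in a consonant (goleraz → sogolerazim, tisenuh → sotisenuhim, tivogim → sotivogimim) add so- … -im around the stem.
So gifigem → sogifigemim.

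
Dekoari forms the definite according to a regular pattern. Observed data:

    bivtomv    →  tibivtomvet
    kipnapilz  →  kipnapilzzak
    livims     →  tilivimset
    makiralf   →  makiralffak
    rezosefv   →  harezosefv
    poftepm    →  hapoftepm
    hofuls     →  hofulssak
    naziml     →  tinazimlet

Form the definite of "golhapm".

hagolhapm

livims and hofuls both end in -s yet inflect differently (tilivimset, hofulssak), so the final letter is not what conditions the rule; the second-to-last letter is.
"golhapm" has second-to-last letter 'p'. The one such stem in the data (poftepm → hapoftepm) adds the prefix ha-, so the same rule applies.
The other patterns: stems whose second-to-last letter is 'm' add ti- … -et around the stem; stems whose second-to-last letter is 'l' double the final consonant and add -ak.
So golhapm → hagolhapm.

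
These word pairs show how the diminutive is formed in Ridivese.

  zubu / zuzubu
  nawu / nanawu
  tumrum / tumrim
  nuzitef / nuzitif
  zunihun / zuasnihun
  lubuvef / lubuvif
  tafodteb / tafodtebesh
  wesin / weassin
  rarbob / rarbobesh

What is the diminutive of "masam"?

masim

"masam" ends in -m. The one such stem in the data (tumrum → tumrim) changes the last vowel to 'i' (as do lubuvef, nuzitef), so the same rule applies.
The other patterns: stems ending in -n insert -as- after the first vowel; stems ending in -u repeat the first consonant+vowel as a prefix; stems ending in -b add -esh.
So masam → masim.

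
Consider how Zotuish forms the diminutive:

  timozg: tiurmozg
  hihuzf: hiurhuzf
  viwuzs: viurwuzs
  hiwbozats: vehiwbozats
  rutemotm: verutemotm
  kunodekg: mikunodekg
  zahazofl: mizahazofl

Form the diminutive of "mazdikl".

"mazdikl" has second-to-last letter 'k'. The one such stem in the data (kunodekg → mikunodekg) adds the prefix mi-, so the same rule applies.
So mazdikl → mimazdikl.

mimazdikl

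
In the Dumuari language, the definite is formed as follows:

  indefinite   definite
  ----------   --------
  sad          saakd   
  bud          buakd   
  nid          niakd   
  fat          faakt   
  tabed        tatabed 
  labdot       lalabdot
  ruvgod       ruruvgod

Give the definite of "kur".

sad and tabed both end in -d yet inflect differently (saakd, tatabed), so the final letter is not what conditions the rule; the number of vowels is.
"kur" has 1 vowel. The stems with 1 vowel (sad → saakd, bud → buakd, nid → niakd) insert -ak- after the first vowel.
So kur → kuakr.

kuakr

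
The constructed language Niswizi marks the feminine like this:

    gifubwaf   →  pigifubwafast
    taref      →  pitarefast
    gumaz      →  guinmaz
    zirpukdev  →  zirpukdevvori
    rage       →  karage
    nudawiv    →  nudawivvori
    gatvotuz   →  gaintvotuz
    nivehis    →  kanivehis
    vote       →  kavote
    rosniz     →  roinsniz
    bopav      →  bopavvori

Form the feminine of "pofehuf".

gifubwaf and gumaz both have last vowel 'a' yet inflect differently (pigifubwafast, guinmaz), so the last vowel is not what conditions the rule; the final letter is.
"pofehuf" ends in -f. The stems ending in -f (taref → pitarefast, gifubwaf → pigifubwafast) add pi- … -ast around the stem.
The other patterns: stems ending in -z insert -in- after the first vowel; stems ending in -v double the final consonant and add -ori; stems ending in -e or -s add the prefix ka-.
So pofehuf → pipofehufast.

pipofehufast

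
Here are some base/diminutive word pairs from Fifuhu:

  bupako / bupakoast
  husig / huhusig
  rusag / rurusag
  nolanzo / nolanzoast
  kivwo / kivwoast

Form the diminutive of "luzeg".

kivwo and husig both have 2 vowels yet inflect differently (kivwoast, huhusig), so the number of vowels is not what conditions the rule; the final letter is.
"luzeg" ends in -g. The stems ending in -g (husig → huhusig, rusag → rurusag) repeat the first consonant+vowel as a prefix.
So luzeg → luluzeg.

luluzeg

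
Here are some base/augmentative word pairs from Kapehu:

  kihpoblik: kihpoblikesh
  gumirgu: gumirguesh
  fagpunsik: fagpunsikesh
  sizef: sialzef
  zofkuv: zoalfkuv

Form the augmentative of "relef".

gumirgu and zofkuv both have last vowel 'u' yet inflect differently (gumirguesh, zoalfkuv), so the last vowel is not what conditions the rule; the final letter is.
"relef" ends in -f. The one such stem in the data (sizef → sialzef) inserts -al- after the first vowel (as does zofkuv), so the same rule applies.
The other pattern: stems ending in -k or -u add -esh.
So relef → reallef.

reallef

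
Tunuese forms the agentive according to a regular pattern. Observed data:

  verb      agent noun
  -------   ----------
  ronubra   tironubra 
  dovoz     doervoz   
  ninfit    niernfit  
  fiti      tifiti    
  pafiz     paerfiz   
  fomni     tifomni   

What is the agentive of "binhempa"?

ninfit and fomni both have last vowel 'i' yet inflect differently (niernfit, tifomni), so the last vowel is not what conditions the rule; whether the stem ends in a vowel or a consonant is.
"binhempa" ends in a vowel. The stems ending in a vowel (fomni → tifomni, ronubra → tironubra, fiti → tifiti) add the prefix ti-.
The other pattern: stems ending in a consonant insert -er- after the first vowel.
So binhempa → tibinhempa.

tibinhempa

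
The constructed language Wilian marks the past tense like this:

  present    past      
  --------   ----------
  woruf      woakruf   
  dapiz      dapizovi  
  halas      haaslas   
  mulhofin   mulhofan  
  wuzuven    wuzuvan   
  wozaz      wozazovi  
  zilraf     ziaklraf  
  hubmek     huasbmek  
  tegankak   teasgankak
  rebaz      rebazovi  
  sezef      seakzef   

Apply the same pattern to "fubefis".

fuasbefis

dapiz and mulhofin both have last vowel 'i' yet inflect differently (dapizovi, mulhofan), so the last vowel is not what conditions the rule; the final letter is.
"fubefis" ends in -s. The one such stem in the data (halas → haaslas) inserts -as- after the first vowel (as do tegankak, hubmek), so the same rule applies.
So fubefis → fuasbefis.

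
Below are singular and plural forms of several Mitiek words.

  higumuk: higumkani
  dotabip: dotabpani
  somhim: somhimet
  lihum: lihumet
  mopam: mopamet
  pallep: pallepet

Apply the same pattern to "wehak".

wehaket

dotabip and pallep both end in -p yet inflect differently (dotabpani, pallepet), so the final letter is not what conditions the rule; the number of vowels is.
"wehak" has 2 vowels. The stems with 2 vowels (somhim → somhimet, lihum → lihumet, mopam → mopamet) add -et.
The other pattern: stems with 3 vowels delete the last vowel and add -ani.
So wehak → wehaket.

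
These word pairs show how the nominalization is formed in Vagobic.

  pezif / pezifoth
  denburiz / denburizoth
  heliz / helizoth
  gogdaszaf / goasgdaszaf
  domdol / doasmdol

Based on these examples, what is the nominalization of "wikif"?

pezif and gogdaszaf both end in -f yet inflect differently (pezifoth, goasgdaszaf), so the final letter is not what conditions the rule; the last vowel is.
"wikif" has last vowel 'i'. The stems whose last vowel is 'i' (pezif → pezifoth, denburiz → denburizoth, heliz → helizoth) add -oth.
The other pattern: stems whose last vowel is 'a' or 'o' insert -as- after the first vowel.
So wikif → wikifoth.

wikifoth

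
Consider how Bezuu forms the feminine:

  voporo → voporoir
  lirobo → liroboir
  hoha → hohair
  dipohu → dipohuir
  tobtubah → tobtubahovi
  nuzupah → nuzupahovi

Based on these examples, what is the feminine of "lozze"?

lozzeir

hoha and tobtubah both have last vowel 'a' yet inflect differently (hohair, tobtubahovi), so the last vowel is not what conditions the rule; whether the stem ends in a vowel or a consonant is.
"lozze" ends in a vowel. The stems ending in a vowel (lirobo → liroboir, dipohu → dipohuir, hoha → hohair) add -ir.
So lozze → lozzeir.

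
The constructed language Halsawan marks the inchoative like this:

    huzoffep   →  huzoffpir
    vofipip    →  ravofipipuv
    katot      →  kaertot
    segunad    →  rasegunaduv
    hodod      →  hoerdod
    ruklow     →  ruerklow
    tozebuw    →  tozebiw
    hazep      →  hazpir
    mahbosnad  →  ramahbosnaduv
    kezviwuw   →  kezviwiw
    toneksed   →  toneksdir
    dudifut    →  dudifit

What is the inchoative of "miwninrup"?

miwninrip

vofipip and huzoffep both end in -p yet inflect differently (ravofipipuv, huzoffpir), so the final letter is not what conditions the rule; the last vowel is.
"miwninrup" has last vowel 'u'. The stems whose last vowel is 'u' (dudifut → dudifit, tozebuw → tozebiw, kezviwuw → kezviwiw) change the last vowel to 'i'.
The other patterns: stems whose last vowel is 'a' or 'i' add ra- … -uv around the stem; stems whose last vowel is 'e' delete the last vowel and add -ir; stems whose last vowel is 'o' insert -er- after the first vowel.
So miwninrup → miwninrip.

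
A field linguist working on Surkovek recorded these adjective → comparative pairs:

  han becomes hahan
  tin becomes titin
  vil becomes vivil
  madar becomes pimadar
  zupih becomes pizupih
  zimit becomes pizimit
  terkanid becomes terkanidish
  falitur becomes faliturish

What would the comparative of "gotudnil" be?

madar and falitur both end in -r yet inflect differently (pimadar, faliturish), so the final letter is not what conditions the rule; the number of vowels is.
"gotudnil" has 3 vowels. The stems with 3 vowels (terkanid → terkanidish, falitur → faliturish) add -ish.
The other patterns: stems with 1 vowel repeat the first consonant+vowel as a prefix; stems with 2 vowels add the prefix pi-.
So gotudnil → gotudnilish.

gotudnilish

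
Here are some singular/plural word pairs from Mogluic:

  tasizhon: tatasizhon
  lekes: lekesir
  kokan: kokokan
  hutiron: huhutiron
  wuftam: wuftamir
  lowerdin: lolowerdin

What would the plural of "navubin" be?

kokan and wuftam both have last vowel 'a' yet inflect differently (kokokan, wuftamir), so the last vowel is not what conditions the rule; the final letter is.
"navubin" ends in -n. The stems ending in -n (lowerdin → lolowerdin, kokan → kokokan, hutiron → huhutiron) repeat the first consonant+vowel as a prefix.
So navubin → nanavubin.

nanavubin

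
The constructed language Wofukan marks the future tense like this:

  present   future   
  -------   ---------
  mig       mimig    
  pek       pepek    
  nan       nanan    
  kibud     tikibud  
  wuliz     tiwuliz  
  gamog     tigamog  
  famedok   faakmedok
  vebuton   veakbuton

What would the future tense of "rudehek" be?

ruakdehek

mig and gamog both end in -g yet inflect differently (mimig, tigamog), so the final letter is not what conditions the rule; the number of vowels is.
"rudehek" has 3 vowels. The stems with 3 vowels (famedok → faakmedok, vebuton → veakbuton) insert -ak- after the first vowel.
The other patterns: stems with 1 vowel repeat the first consonant+vowel as a prefix; stems with 2 vowels add the prefix ti-.
So rudehek → ruakdehek.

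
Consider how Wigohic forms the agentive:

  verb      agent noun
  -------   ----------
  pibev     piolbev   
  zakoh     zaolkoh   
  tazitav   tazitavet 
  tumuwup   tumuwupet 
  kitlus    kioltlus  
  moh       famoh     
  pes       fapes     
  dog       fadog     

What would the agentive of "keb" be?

moh and zakoh both end in -h yet inflect differently (famoh, zaolkoh), so the final letter is not what conditions the rule; the number of vowels is.
"keb" has 1 vowel. The stems with 1 vowel (dog → fadog, moh → famoh, pes → fapes) add the prefix fa-.
So keb → fakeb.

fakeb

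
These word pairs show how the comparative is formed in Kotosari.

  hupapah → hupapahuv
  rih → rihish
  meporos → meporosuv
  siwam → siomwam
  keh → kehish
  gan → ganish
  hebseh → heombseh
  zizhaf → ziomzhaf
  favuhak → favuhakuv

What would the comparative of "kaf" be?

rih and hebseh both end in -h yet inflect differently (rihish, heombseh), so the final letter is not what conditions the rule; the number of vowels is.
"kaf" has 1 vowel. The stems with 1 vowel (rih → rihish, gan → ganish, keh → kehish) add -ish.
The other patterns: stems with 2 vowels insert -om- after the first vowel; stems with 3 vowels add -uv.
So kaf → kafish.

kafish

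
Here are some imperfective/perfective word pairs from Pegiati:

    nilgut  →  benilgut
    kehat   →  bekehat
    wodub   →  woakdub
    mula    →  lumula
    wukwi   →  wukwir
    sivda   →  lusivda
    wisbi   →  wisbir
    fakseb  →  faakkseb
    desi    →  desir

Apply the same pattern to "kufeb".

kuakfeb

"kufeb" ends in -b. The stems ending in -b (fakseb → faakkseb, wodub → woakdub) insert -ak- after the first vowel.
The other patterns: stems ending in -a add the prefix lu-; stems ending in -i drop the final letter and add -ir; stems ending in -t add the prefix be-.
So kufeb → kuakfeb.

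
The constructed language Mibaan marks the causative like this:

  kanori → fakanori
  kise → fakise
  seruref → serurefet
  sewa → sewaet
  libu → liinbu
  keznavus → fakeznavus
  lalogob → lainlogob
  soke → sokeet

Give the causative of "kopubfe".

"kopubfe" begins with k-. The stems beginning with k- (keznavus → fakeznavus, kanori → fakanori, kise → fakise) add the prefix fa-.
So kopubfe → fakopubfe.

fakopubfe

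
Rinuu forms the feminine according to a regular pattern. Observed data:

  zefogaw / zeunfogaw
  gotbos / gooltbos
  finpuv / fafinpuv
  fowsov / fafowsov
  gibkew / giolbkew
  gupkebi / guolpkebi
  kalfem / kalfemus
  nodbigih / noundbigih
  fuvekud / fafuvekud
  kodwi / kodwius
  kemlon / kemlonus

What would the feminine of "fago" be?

gupkebi and kodwi both end in -i yet inflect differently (guolpkebi, kodwius), so the final letter is not what conditions the rule; the first letter is.
"fago" begins with f-. The stems beginning with f- (finpuv → fafinpuv, fowsov → fafowsov, fuvekud → fafuvekud) add the prefix fa-.
So fago → fafago.

fafago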